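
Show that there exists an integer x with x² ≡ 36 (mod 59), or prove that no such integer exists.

x = 53

Take x = 53. Then 53² = 2809 = 47·59 + 36, so 53² ≡ 36 (mod 59).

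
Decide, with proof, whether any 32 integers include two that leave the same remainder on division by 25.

Yes, this is always true.

Partition the integers by their residue mod 25; there are 25 classes.
Since 32 > 25, two of the 32 integers must share a residue class by the pigeonhole principle; call them a and b.
So a and b have equal remainders mod 25, which is exactly what was to be shown.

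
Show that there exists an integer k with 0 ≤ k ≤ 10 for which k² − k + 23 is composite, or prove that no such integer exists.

k = 7

At k = 7: 7² − 7 + 23 = 65 = 5·13, which is composite.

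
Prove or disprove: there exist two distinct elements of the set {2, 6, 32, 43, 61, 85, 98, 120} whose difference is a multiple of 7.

The pair (43, 85) works.

43 mod 7 = 1 and 85 mod 7 = 1, so 85 − 43 = 42 = 6·7.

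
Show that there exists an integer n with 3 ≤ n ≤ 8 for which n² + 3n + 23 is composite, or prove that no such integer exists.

n = 6

At n = 6: 6² + 3·6 + 23 = 77 = 7·11, which is composite.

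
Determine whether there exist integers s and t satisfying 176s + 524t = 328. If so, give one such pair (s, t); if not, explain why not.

s = 115, t = -38

Every value of 176s + 524t is a multiple of gcd(176, 524) = 4; since 4 ∣ 328, solutions exist.
Dividing through by 4 reduces the equation to 44s + 131t = 82.
Run the Euclidean algorithm on 131 and 44: 131 = 2·44 + 43, 44 = 1·43 + 1, 43 = 43·1 + 0.
Unwinding: 1 = 44 − 1·43 = 44 − (131 − 2·44) = −131 + 3·44, i.e. 44·3 + 131·(-1) = 1.
Multiplying through by 82: s = 3·82 = 246, t = (-1)·82 = -82 is a solution.
The general solution is s = 246 + 131k, t = -82 − 44k; taking k = -1 gives the smaller pair s = 115, t = -38.
Indeed 176·115 + 524·(-38) = 20240 − 19912 = 328.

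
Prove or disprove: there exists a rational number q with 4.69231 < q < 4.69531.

Multiplying by 36: 36·4.69231 = 168.92316 and 36·4.69531 = 169.03116, so the integer 169 lies strictly between them.
So q = 169/36 works: it is a ratio of integers, and dividing 36·4.69231 < 169 < 36·4.69531 through by 36 gives 4.69231 < 169/36 < 4.69531.

q = 169/36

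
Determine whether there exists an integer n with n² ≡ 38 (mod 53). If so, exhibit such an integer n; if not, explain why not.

n = 41

n = 41 works: 41² = 1681, and 1681 − 38 = 1643 = 31·53.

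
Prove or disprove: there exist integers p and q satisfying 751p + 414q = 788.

Since gcd(751, 414) = 1, every integer is an integer combination of 751 and 414.
Run the Euclidean algorithm on 751 and 414: 751 = 1·414 + 337, 414 = 1·337 + 77, 337 = 4·77 + 29, 77 = 2·29 + 19, 29 = 1·19 + 10, 19 = 1·10 + 9, 10 = 1·9 + 1, 9 = 9·1 + 0.
Unwinding: 1 = 10 − 1·9 = 10 − (19 − 1·10) = −19 + 2·10 = −19 + 2·(29 − 1·19) = 2·29 − 3·19 = 2·29 − 3·(77 − 2·29) = −3·77 + 8·29 = −3·77 + 8·(337 − 4·77) = 8·337 − 35·77 = 8·337 − 35·(414 − 1·337) = −35·414 + 43·337 = −35·414 + 43·(751 − 1·414) = 43·751 − 78·414, i.e. 751·43 + 414·(-78) = 1.
Times 788: 751·33884 + 414·(-61464) = 788, so (33884, -61464) solves it.
Subtracting 81·414 from p and adding 81·751 to q gives the tidier solution (350, -633).
Indeed 751·350 + 414·(-633) = 262850 − 262062 = 788.

p = 350, q = -633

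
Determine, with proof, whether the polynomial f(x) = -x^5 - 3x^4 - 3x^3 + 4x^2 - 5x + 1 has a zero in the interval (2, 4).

No such root exists.

The endpoint values f(2) = -97 and f(4) = -1939 are both negative. Claim: f(x) < 0 for every x in (2, 4).
Shift to the endpoint 2: with x = 2 + u (0 < u < 2), one computes f(2 + u) = -u^5 - 13u^4 - 67u^3 - 166u^2 - 201u - 97.
All 6 nonzero coefficients of this polynomial in u are negative; hence for u > 0 the value is a sum of negative terms (the constant -97 among them).
Therefore f(x) < 0 throughout (2, 4), and f has no zero there.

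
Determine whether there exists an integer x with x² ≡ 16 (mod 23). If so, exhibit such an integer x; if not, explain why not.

x = 19 works: 19² = 361, and 361 − 16 = 345 = 15·23.

x = 19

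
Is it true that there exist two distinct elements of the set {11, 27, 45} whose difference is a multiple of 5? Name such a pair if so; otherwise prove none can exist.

There is no such pair.

Two integers differ by a multiple of 5 exactly when they have the same residue mod 5. The residues are 11↦1, 27↦2, 45↦0.
No residue repeats among the 3 elements, so no pair has difference ≡ 0 (mod 5).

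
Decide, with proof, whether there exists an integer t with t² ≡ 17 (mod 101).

Take t = 57. Then 57² = 3249 = 32·101 + 17, so 57² ≡ 17 (mod 101).

t = 57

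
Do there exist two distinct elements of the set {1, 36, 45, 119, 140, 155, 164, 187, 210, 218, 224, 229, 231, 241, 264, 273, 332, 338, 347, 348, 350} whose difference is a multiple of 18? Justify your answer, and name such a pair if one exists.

Both 119 and 155 leave remainder 11 on division by 18; their difference 36 = 2·18 is a multiple of 18.

119 and 155 are such a pair.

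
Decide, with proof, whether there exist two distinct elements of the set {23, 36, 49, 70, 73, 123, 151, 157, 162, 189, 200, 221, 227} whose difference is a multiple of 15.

No, no such pair exists.

Two integers differ by a multiple of 15 exactly when they have the same residue mod 15. The residues are 23↦8, 36↦6, 49↦4, 70↦10, 73↦13, 123↦3, 151↦1, 157↦7, 162↦12, 189↦9, 200↦5, 221↦11, 227↦2.
These 13 residues are pairwise different, hence no difference of two elements is divisible by 15.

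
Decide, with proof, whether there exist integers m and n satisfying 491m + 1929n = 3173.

m = 1024, n = -259

Since gcd(491, 1929) = 1, every integer is an integer combination of 491 and 1929.
Dividing repeatedly: 1929 = 3·491 + 456, 491 = 1·456 + 35, 456 = 13·35 + 1, 35 = 35·1 + 0.
Unwinding: 1 = 456 − 13·35 = 456 − 13·(491 − 1·456) = −13·491 + 14·456 = −13·491 + 14·(1929 − 3·491) = 14·1929 − 55·491, i.e. 491·(-55) + 1929·14 = 1.
Times 3173: 491·(-174515) + 1929·44422 = 3173, so (-174515, 44422) solves it.
Shifting by a multiple of (1929, −491) keeps it a solution: m = -174515 + 91·1929 = 1024, n = 44422 − 91·491 = -259.
Check: 491·1024 + 1929·(-259) = 502784 − 499611 = 3173. ✓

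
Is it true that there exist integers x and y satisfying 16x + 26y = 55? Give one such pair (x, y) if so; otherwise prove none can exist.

Any value of 16x + 26y is a multiple of gcd(16, 26) = 2.
But 55 is not a multiple of 2 (it leaves remainder 1).
So the equation is unsolvable over ℤ.

No, no such integers exist.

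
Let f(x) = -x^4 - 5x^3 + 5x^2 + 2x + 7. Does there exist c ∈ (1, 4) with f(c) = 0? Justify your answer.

f(1) = 8 and f(4) = -481, which have opposite signs.
As a polynomial, f is continuous on every closed interval.
By the Intermediate Value Theorem f must vanish at some point of (1, 4).

Yes, f has a root in the interval.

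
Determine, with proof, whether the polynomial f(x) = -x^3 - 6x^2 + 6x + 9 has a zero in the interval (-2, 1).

Such a root exists.

f(-2) = -19 and f(1) = 8, which have opposite signs.
As a polynomial, f is continuous on every closed interval.
By the Intermediate Value Theorem, f takes the value 0 somewhere in the open interval.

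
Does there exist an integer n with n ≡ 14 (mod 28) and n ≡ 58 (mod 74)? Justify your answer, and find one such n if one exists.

The moduli are not coprime: gcd(28, 74) = 2. Compatibility requires 2 ∣ (58 − 14) = 44, which holds, so solutions exist.
Write n = 14 + 28t. Then 28t ≡ 58 − 14 ≡ 44 (mod 74); dividing through by 2 gives 14t ≡ 22 (mod 37).
Invert 14 mod 37 by the Euclidean algorithm: 37 = 2·14 + 9, 14 = 1·9 + 5, 9 = 1·5 + 4, 5 = 1·4 + 1, 4 = 4·1 + 0; back-substituting, 1 = 5 − 1·4 = 5 − (9 − 1·5) = −9 + 2·5 = −9 + 2·(14 − 1·9) = 2·14 − 3·9 = 2·14 − 3·(37 − 2·14) = −3·37 + 8·14. Hence 14·8 ≡ 1, so 14⁻¹ ≡ 8 (mod 37).
Multiplying by 8: t ≡ 8·22 = 176 ≡ 28 (mod 37).
Then n = 14 + 28·28 = 798.
Check: 798 mod 28 = 14, 798 mod 74 = 58. ✓

n = 798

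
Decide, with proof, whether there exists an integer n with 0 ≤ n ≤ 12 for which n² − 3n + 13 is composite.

At n = 12: 12² − 3·12 + 13 = 121 = 11·11, which is composite.

n = 12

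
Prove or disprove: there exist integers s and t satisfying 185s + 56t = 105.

185 and 56 are coprime, so 185s + 56t ranges over all of ℤ.
Euclidean algorithm: 185 = 3·56 + 17, 56 = 3·17 + 5, 17 = 3·5 + 2, 5 = 2·2 + 1, 2 = 2·1 + 0.
Working back up the chain: 1 = 5 − 2·2 = 5 − 2·(17 − 3·5) = −2·17 + 7·5 = −2·17 + 7·(56 − 3·17) = 7·56 − 23·17 = 7·56 − 23·(185 − 3·56) = −23·185 + 76·56. So 185·(-23) + 56·76 = 1.
Multiplying through by 105: s = (-23)·105 = -2415, t = 76·105 = 7980 is a solution.
Shifting by a multiple of (56, −185) keeps it a solution: s = -2415 + 44·56 = 49, t = 7980 − 44·185 = -160.
Check: 185·49 + 56·(-160) = 9065 − 8960 = 105. ✓

s = 49, t = -160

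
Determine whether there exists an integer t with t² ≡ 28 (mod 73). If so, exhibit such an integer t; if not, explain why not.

73 is prime, so by Euler's criterion 28 is a square mod 73 iff 28^((73−1)/2) = 28^36 ≡ 1 (mod 73).
Repeated squaring mod 73: 28^2 = 784 ≡ 54; 28^4 ≡ 54² = 2916 ≡ 69; 28^8 ≡ 69² = 4761 ≡ 16; 28^16 ≡ 16² = 256 ≡ 37; 28^32 ≡ 37² = 1369 ≡ 55.
Since 36 = 32 + 4, 28^36 ≡ 55 · 69; multiplying out mod 73: 55·69 = 3795 ≡ 72. Thus 28^36 ≡ 72 ≡ −1 (mod 73).
The value −1 means 28 is a non-residue modulo 73, so t² ≡ 28 (mod 73) is impossible.

No, no such integer exists.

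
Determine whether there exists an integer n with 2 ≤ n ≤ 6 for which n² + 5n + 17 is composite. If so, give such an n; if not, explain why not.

The values for n = 2, 3, …, 6 are 31, 41, 53, 67, 83, and each of these is prime.
So no value in the range makes the expression composite.

No such integer n in that range exists.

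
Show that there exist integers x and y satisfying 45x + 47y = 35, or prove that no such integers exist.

Since gcd(45, 47) = 1, every integer is an integer combination of 45 and 47.
Euclidean algorithm: 47 = 1·45 + 2, 45 = 22·2 + 1, 2 = 2·1 + 0.
Working back up the chain: 1 = 45 − 22·2 = 45 − 22·(47 − 1·45) = −22·47 + 23·45. So 45·23 + 47·(-22) = 1.
Times 35: 45·805 + 47·(-770) = 35, so (805, -770) solves it.
Subtracting 17·47 from x and adding 17·45 to y gives the tidier solution (6, -5).
Check: 45·6 + 47·(-5) = 270 − 235 = 35. ✓

x = 6, y = -5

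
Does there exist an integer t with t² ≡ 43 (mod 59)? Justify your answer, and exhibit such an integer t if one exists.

There is no such integer.

59 is prime, so by Euler's criterion 43 is a square mod 59 iff 43^((59−1)/2) = 43^29 ≡ 1 (mod 59).
Repeated squaring mod 59: 43^2 = 1849 ≡ 20; 43^4 ≡ 20² = 400 ≡ 46; 43^8 ≡ 46² = 2116 ≡ 51; 43^16 ≡ 51² = 2601 ≡ 5.
Since 29 = 16 + 8 + 4 + 1, 43^29 ≡ 5 · 51 · 46 · 43; multiplying out mod 59: 5·51 = 255 ≡ 19, then 19·46 = 874 ≡ 48, then 48·43 = 2064 ≡ 58. Thus 43^29 ≡ 58 ≡ −1 (mod 59).
By Euler's criterion 43 is a quadratic non-residue mod 59: no t satisfies t² ≡ 43 (mod 59).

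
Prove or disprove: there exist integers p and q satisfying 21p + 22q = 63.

p = 3, q = 0

21 and 22 are coprime, so 21p + 22q ranges over all of ℤ.
Dividing repeatedly: 22 = 1·21 + 1, 21 = 21·1 + 0.
Unwinding: 1 = 22 − 1·21, i.e. 21·(-1) + 22·1 = 1.
Scaling by 63 gives the particular solution (p, q) = (-63, 63).
The general solution is p = -63 + 22k, q = 63 − 21k; taking k = 3 gives the smaller pair p = 3, q = 0.
Check: 21·3 + 22·0 = 63 + 0 = 63. ✓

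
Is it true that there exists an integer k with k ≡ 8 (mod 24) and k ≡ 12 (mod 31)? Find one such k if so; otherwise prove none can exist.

gcd(24, 31) = 1, so the Chinese Remainder Theorem guarantees exactly one residue class mod 744 satisfying both.
Any solution of the first congruence is k = 8 + 24t; substituting into the second, 24t ≡ 12 − 8 ≡ 4 (mod 31).
Note 24·22 = 528 ≡ 1 (mod 31) (as 528 − 1 = 17·31), so 24⁻¹ ≡ 22.
Therefore t ≡ 22·4 = 88 ≡ 26 (mod 31).
Taking t = 26 gives k = 8 + 24·26 = 632.
Check: 632 mod 24 = 8, 632 mod 31 = 12. ✓

k = 632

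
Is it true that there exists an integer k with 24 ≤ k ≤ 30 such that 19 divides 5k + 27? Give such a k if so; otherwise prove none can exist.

At k = 24 the value 147 is not a multiple of 19. k = 25 works, since 5·25 + 27 = 152 = 8·19.

k = 25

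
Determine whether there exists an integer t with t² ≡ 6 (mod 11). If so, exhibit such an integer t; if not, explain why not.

Squares mod 11 repeat after t = 5 (as (−t)² = t²); for t = 0..5 they are 0, 1, 4, 9, 5, 3.
So the quadratic residues mod 11 are {0, 1, 3, 4, 5, 9}, and 6 is not among them.
Therefore t² ≡ 6 (mod 11) has no solution.

No, no such integer exists.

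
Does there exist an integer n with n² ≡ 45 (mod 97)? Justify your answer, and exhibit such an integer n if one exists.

There is no such integer.

Apply Euler's criterion with the prime 97: 45 is a quadratic residue iff 45^48 ≡ 1 (mod 97), and a non-residue iff it is ≡ −1.
Squaring successively (mod 97): 45^2 = 2025 ≡ 85; 45^4 ≡ 85² = 7225 ≡ 47; 45^8 ≡ 47² = 2209 ≡ 75; 45^16 ≡ 75² = 5625 ≡ 96; 45^32 ≡ 96² = 9216 ≡ 1.
Since 48 = 32 + 16, 45^48 ≡ 1 · 96; multiplying out mod 97: 1·96 = 96 ≡ 96. Thus 45^48 ≡ 96 ≡ −1 (mod 97).
By Euler's criterion 45 is a quadratic non-residue mod 97: no n satisfies n² ≡ 45 (mod 97).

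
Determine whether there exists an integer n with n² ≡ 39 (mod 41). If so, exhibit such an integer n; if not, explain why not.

n = 11

Take n = 11. Then 11² = 121 = 2·41 + 39, so 11² ≡ 39 (mod 41).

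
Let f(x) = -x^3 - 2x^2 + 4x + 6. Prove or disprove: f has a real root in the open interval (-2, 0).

Yes, f has a root in the interval.

f(-2) = -2 and f(0) = 6, which have opposite signs.
f is continuous everywhere (it is a polynomial), in particular on [-2, 0].
By the Intermediate Value Theorem f must vanish at some point of (-2, 0).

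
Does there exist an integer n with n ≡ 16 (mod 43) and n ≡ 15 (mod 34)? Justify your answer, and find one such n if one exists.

n = 661

The moduli 43 and 34 are coprime, so by the Chinese Remainder Theorem a unique solution modulo 1462 exists.
Write n = 16 + 43t and require 16 + 43t ≡ 15 (mod 34), i.e. 43t ≡ 33 (mod 34).
43 ≡ 9 (mod 34), so this reads 9t ≡ 33 (mod 34). To invert 9 modulo 34: 34 = 3·9 + 7, 9 = 1·7 + 2, 7 = 3·2 + 1, 2 = 2·1 + 0, and unwinding, 1 = 7 − 3·2 = 7 − 3·(9 − 1·7) = −3·9 + 4·7 = −3·9 + 4·(34 − 3·9) = 4·34 − 15·9. Thus 9⁻¹ ≡ -15 ≡ 19 (mod 34).
Multiplying by 19: t ≡ 19·33 = 627 ≡ 15 (mod 34).
Taking t = 15 gives n = 16 + 43·15 = 661.
Indeed 661 ≡ 16 (mod 43) and 661 ≡ 15 (mod 34).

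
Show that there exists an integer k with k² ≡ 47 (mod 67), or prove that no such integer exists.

k = 28 works: 28² = 784, and 784 − 47 = 737 = 11·67.

k = 28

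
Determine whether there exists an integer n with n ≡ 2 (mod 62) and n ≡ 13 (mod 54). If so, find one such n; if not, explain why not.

Both moduli are multiples of 2 = gcd(62, 54), so any solution would satisfy n ≡ 2 and n ≡ 13 modulo 2 simultaneously.
These are incompatible: 2 − 13 = -11 is not divisible by 2.
Hence the system has no solution.

There is no such integer.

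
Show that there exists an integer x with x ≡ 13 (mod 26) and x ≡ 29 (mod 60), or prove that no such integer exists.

x = 689

gcd(26, 60) = 2. A simultaneous solution exists iff 13 ≡ 29 (mod 2); here 13 mod 2 = 1 = 29 mod 2, so it does.
Put x = 13 + 26t, so we need 26t ≡ 16 (mod 60), equivalently (divide by 2) 13t ≡ 8 (mod 30).
Note 13·7 = 91 ≡ 1 (mod 30) (as 91 − 1 = 3·30), so 13⁻¹ ≡ 7.
Multiplying by 7: t ≡ 7·8 = 56 ≡ 26 (mod 30).
Then x = 13 + 26·26 = 689.
Verify: 689 = 26·26 + 13 and 689 = 11·60 + 29. ✓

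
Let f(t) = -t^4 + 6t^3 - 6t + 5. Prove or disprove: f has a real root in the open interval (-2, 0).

f(-2) = -47 and f(0) = 5, which have opposite signs.
Since f is a polynomial it is continuous on [-2, 0].
By the Intermediate Value Theorem f must vanish at some point of (-2, 0).

Such a root exists.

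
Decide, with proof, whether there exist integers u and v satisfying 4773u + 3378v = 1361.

No, no such integers exist.

Both 4773 and 3378 are divisible by gcd(4773, 3378) = 3, hence so is any combination 4773u + 3378v.
However 1361 leaves remainder 2 on division by 3.
Therefore 4773u + 3378v = 1361 has no solution in integers.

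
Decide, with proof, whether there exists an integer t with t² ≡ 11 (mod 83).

t = 29 works: 29² = 841, and 841 − 11 = 830 = 10·83.

t = 29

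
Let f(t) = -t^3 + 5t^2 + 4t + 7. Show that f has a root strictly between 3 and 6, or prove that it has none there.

Yes, f has a root in the interval.

f(3) = 37 and f(6) = -5, which have opposite signs.
f is continuous everywhere (it is a polynomial), in particular on [3, 6].
By the Intermediate Value Theorem, f takes the value 0 somewhere in the open interval.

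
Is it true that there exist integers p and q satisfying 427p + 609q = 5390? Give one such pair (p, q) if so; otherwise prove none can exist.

gcd(427, 609) = 7, and 7 divides 5390, so integer solutions exist.
Dividing through by 7 reduces the equation to 61p + 87q = 770.
Euclidean algorithm: 87 = 1·61 + 26, 61 = 2·26 + 9, 26 = 2·9 + 8, 9 = 1·8 + 1, 8 = 8·1 + 0.
Working back up the chain: 1 = 9 − 1·8 = 9 − (26 − 2·9) = −26 + 3·9 = −26 + 3·(61 − 2·26) = 3·61 − 7·26 = 3·61 − 7·(87 − 1·61) = −7·87 + 10·61. So 61·10 + 87·(-7) = 1.
Scaling by 770 gives the particular solution (p, q) = (7700, -5390).
Subtracting 88·87 from p and adding 88·61 to q gives the tidier solution (44, -22).
Indeed 427·44 + 609·(-22) = 18788 − 13398 = 5390.

p = 44, q = -22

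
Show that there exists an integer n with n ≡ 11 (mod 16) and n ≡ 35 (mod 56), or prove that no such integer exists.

The moduli are not coprime: gcd(16, 56) = 8. Compatibility requires 8 ∣ (35 − 11) = 24, which holds, so solutions exist.
The integers ≡ 11 (mod 16) are 11, 27, 43, 59, 75, 91, …; their remainders mod 56 are 11, 27, 43, 3, 19, 35, so n = 91 is the first that is ≡ 35 (mod 56).
Indeed 91 ≡ 11 (mod 16) and 91 ≡ 35 (mod 56).

n = 91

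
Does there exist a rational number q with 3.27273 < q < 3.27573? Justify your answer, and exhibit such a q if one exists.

q = 131/40

Scale by 40: the interval becomes (130.90920, 131.02920), which contains the integer 131.
Hence 131/40 is a rational number with 3.27273 < 131/40 < 3.27573.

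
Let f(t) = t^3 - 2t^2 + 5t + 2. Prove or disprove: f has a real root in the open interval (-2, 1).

Such a root exists.

f(-2) = -24 and f(1) = 6, which have opposite signs.
As a polynomial, f is continuous on every closed interval.
By the Intermediate Value Theorem, f takes the value 0 somewhere in the open interval.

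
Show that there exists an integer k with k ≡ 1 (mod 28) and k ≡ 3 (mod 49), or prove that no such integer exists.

There is no such integer.

Both moduli are multiples of 7 = gcd(28, 49), so any solution would satisfy k ≡ 1 and k ≡ 3 modulo 7 simultaneously.
These are incompatible: 1 − 3 = -2 is not divisible by 7.
So no integer satisfies both congruences.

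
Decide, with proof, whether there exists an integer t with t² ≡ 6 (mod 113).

Apply Euler's criterion with the prime 113: 6 is a quadratic residue iff 6^56 ≡ 1 (mod 113), and a non-residue iff it is ≡ −1.
Squaring successively (mod 113): 6^2 = 36 ≡ 36; 6^4 ≡ 36² = 1296 ≡ 53; 6^8 ≡ 53² = 2809 ≡ 97; 6^16 ≡ 97² = 9409 ≡ 30; 6^32 ≡ 30² = 900 ≡ 109.
Since 56 = 32 + 16 + 8, 6^56 ≡ 109 · 30 · 97; multiplying out mod 113: 109·30 = 3270 ≡ 106, then 106·97 = 10282 ≡ 112. Thus 6^56 ≡ 112 ≡ −1 (mod 113).
The value −1 means 6 is a non-residue modulo 113, so t² ≡ 6 (mod 113) is impossible.

No, no such integer exists.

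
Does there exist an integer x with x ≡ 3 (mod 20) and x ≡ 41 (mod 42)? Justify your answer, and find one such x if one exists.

x = 83

The moduli are not coprime: gcd(20, 42) = 2. Compatibility requires 2 ∣ (41 − 3) = 38, which holds, so solutions exist.
The integers ≡ 3 (mod 20) are 3, 23, 43, 63, 83, …; their remainders mod 42 are 3, 23, 1, 21, 41, so x = 83 is the first that is ≡ 41 (mod 42).
Indeed 83 ≡ 3 (mod 20) and 83 ≡ 41 (mod 42).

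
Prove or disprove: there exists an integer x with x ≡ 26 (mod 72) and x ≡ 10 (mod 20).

The moduli are not coprime: gcd(72, 20) = 4. Compatibility requires 4 ∣ (10 − 26) = -16, which holds, so solutions exist.
List candidates x ≡ 26 (mod 72): 26, 98, 170. Modulo 20 these are 6, 18, 10; 170 gives 10 as required.
Indeed 170 ≡ 26 (mod 72) and 170 ≡ 10 (mod 20).

x = 170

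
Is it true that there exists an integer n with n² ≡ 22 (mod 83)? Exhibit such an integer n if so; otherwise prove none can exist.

No, no such integer exists.

Apply Euler's criterion with the prime 83: 22 is a quadratic residue iff 22^41 ≡ 1 (mod 83), and a non-residue iff it is ≡ −1.
Repeated squaring mod 83: 22^2 = 484 ≡ 69; 22^4 ≡ 69² = 4761 ≡ 30; 22^8 ≡ 30² = 900 ≡ 70; 22^16 ≡ 70² = 4900 ≡ 3; 22^32 ≡ 3² = 9 ≡ 9.
Since 41 = 32 + 8 + 1, 22^41 ≡ 9 · 70 · 22; multiplying out mod 83: 9·70 = 630 ≡ 49, then 49·22 = 1078 ≡ 82. Thus 22^41 ≡ 82 ≡ −1 (mod 83).
By Euler's criterion 22 is a quadratic non-residue mod 83: no n satisfies n² ≡ 22 (mod 83).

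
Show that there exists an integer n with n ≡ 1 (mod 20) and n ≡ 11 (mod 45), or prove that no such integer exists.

The moduli are not coprime: gcd(20, 45) = 5. Compatibility requires 5 ∣ (11 − 1) = 10, which holds, so solutions exist.
The integers ≡ 1 (mod 20) are 1, 21, 41, 61, 81, 101, …; their remainders mod 45 are 1, 21, 41, 16, 36, 11, so n = 101 is the first that is ≡ 11 (mod 45).
Check: 101 mod 20 = 1, 101 mod 45 = 11. ✓

n = 101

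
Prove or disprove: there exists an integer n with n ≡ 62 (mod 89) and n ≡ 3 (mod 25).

n = 1753

The moduli 89 and 25 are coprime, so by the Chinese Remainder Theorem a unique solution modulo 2225 exists.
Write n = 62 + 89t and require 62 + 89t ≡ 3 (mod 25), i.e. 89t ≡ 16 (mod 25).
89 ≡ 14 (mod 25), so this reads 14t ≡ 16 (mod 25). To invert 14 modulo 25: 25 = 1·14 + 11, 14 = 1·11 + 3, 11 = 3·3 + 2, 3 = 1·2 + 1, 2 = 2·1 + 0, and unwinding, 1 = 3 − 1·2 = 3 − (11 − 3·3) = −11 + 4·3 = −11 + 4·(14 − 1·11) = 4·14 − 5·11 = 4·14 − 5·(25 − 1·14) = −5·25 + 9·14. Thus 14⁻¹ ≡ 9 (mod 25).
Therefore t ≡ 9·16 = 144 ≡ 19 (mod 25).
Taking t = 19 gives n = 62 + 89·19 = 1753.
Check: 1753 mod 89 = 62, 1753 mod 25 = 3. ✓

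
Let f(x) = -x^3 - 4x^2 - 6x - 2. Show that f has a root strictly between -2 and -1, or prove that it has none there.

f has no root in that interval.

Evaluate at the endpoints: f(-2) = 2, f(-1) = 1 — same sign (positive).
The derivative f'(x) = -3x^2 - 8x - 6 is a quadratic with discriminant (-8)² − 4·(-3)·(-6) = -8 < 0; it never vanishes, so it is always negative (sign of the leading coefficient).
So f is strictly decreasing; between -2 and -1 its values lie between f(-2) = 2 and f(-1) = 1, all positive. Therefore f has no root in (-2, -1).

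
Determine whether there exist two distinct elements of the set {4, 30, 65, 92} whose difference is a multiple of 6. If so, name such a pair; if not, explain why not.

No, no such pair exists.

Reduce each element modulo 6: 4↦4, 30↦0, 65↦5, 92↦2.
These 4 residues are pairwise different, hence no difference of two elements is divisible by 6.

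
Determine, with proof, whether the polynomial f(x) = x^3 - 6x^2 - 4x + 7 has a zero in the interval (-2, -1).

Such a root exists.

f(-2) = -17 and f(-1) = 4, which have opposite signs.
As a polynomial, f is continuous on every closed interval.
By the Intermediate Value Theorem f must vanish at some point of (-2, -1).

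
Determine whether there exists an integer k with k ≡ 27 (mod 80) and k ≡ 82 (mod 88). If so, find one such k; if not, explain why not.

There is no such integer.

gcd(80, 88) = 8. If k ≡ 27 (mod 80) and k ≡ 82 (mod 88), then k ≡ 27 (mod 8) and k ≡ 82 (mod 8).
However 27 ≡ 3 and 82 ≡ 2 (mod 8), and 3 ≠ 2.
Hence the system has no solution.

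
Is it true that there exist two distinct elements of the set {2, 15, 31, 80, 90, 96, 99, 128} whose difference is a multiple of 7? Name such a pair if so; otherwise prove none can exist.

2 and 128 are such a pair.

Both 2 and 128 leave remainder 2 on division by 7; their difference 126 = 18·7 is a multiple of 7.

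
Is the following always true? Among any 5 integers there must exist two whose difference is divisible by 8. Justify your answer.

No, the set {23, 24, 25, 26, 27} is a counterexample.

Try 5 consecutive integers, 23, 24, …, 27. Their remainders mod 8 are 7, 0, 1, 2, 3 — pairwise different, as any 5 ≤ 8 consecutive integers have distinct residues.
No two share a residue, so no pair has difference divisible by 8; the claim fails for this set.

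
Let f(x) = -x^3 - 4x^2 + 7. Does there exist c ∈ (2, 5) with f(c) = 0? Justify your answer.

f has no root in that interval.

f(2) = -17 and f(5) = -218, both negative, so a sign-change argument is unavailable; we show f keeps this sign on the whole interval.
Substitute x = 2 + u, where 0 < u < 3 on the interval. Expanding, f(2 + u) = -u^3 - 10u^2 - 28u - 17.
All 4 nonzero coefficients of this polynomial in u are negative; hence for u > 0 the value is a sum of negative terms (the constant -17 among them).
So f is strictly negative on (2, 5); no root exists in the interval.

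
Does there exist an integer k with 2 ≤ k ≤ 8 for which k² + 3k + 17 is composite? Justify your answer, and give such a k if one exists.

k = 2

At k = 2: 2² + 3·2 + 17 = 27 = 3·9, which is composite.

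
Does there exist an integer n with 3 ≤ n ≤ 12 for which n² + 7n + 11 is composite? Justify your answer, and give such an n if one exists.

n = 4

At n = 4: 4² + 7·4 + 11 = 55 = 5·11, which is composite.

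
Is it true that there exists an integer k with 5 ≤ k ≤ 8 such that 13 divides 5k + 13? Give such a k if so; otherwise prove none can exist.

No, no such integer k in that range exists.

For k = 5, 6, 7, 8 the values of 5k + 13 modulo 13 are 12, 4, 9, 1 respectively.
None is 0, so 13 never divides 5k + 13 on this range.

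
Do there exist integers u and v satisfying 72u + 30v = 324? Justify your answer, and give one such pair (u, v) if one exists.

Since gcd(72, 30) = 6 and 324 = 6·54, Bézout's identity guarantees a solution.
Dividing through by 6 reduces the equation to 12u + 5v = 54.
Dividing repeatedly: 12 = 2·5 + 2, 5 = 2·2 + 1, 2 = 2·1 + 0.
Unwinding: 1 = 5 − 2·2 = 5 − 2·(12 − 2·5) = −2·12 + 5·5, i.e. 12·(-2) + 5·5 = 1.
Times 54: 12·(-108) + 5·270 = 54, so (-108, 270) solves it.
Adding 22·5 to u and subtracting 22·12 from v gives the tidier solution (2, 6).
Indeed 72·2 + 30·6 = 144 + 180 = 324.

u = 2, v = 6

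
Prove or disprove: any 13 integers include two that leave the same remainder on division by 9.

Yes, this is always true.

Partition the integers by their residue mod 9; there are 9 classes.
Since 13 > 9, two of the 13 integers must share a residue class by the pigeonhole principle; call them a and b.
That is, a and b leave the same remainder on division by 9, as claimed.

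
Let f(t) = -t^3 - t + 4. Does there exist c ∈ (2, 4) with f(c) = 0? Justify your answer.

Evaluate at the endpoints: f(2) = -6, f(4) = -64 — same sign (negative).
The derivative f'(t) = -3t^2 - 1 is a quadratic with discriminant 0² − 4·(-3)·(-1) = -12 < 0; it never vanishes, so it is always negative (sign of the leading coefficient).
Hence f is strictly decreasing on ℝ, and in particular on [2, 4]. A strictly monotone function with same-sign endpoint values stays negative on the whole interval, so f has no zero in (2, 4).

f has no root in that interval.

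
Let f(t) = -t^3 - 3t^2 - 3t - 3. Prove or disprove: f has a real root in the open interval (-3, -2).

f(-3) = 6 and f(-2) = -1, which have opposite signs.
As a polynomial, f is continuous on every closed interval.
By the Intermediate Value Theorem, f takes the value 0 somewhere in the open interval.

Such a root exists.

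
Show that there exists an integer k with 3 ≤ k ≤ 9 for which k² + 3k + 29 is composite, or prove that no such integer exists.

k = 5

At k = 5: 5² + 3·5 + 29 = 69 = 3·23, which is composite.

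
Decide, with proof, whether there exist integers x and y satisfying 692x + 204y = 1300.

x = 29, y = -92

Since gcd(692, 204) = 4 and 1300 = 4·325, Bézout's identity guarantees a solution.
Dividing through by 4 reduces the equation to 173x + 51y = 325.
Run the Euclidean algorithm on 173 and 51: 173 = 3·51 + 20, 51 = 2·20 + 11, 20 = 1·11 + 9, 11 = 1·9 + 2, 9 = 4·2 + 1, 2 = 2·1 + 0.
Unwinding: 1 = 9 − 4·2 = 9 − 4·(11 − 1·9) = −4·11 + 5·9 = −4·11 + 5·(20 − 1·11) = 5·20 − 9·11 = 5·20 − 9·(51 − 2·20) = −9·51 + 23·20 = −9·51 + 23·(173 − 3·51) = 23·173 − 78·51, i.e. 173·23 + 51·(-78) = 1.
Times 325: 173·7475 + 51·(-25350) = 325, so (7475, -25350) solves it.
Subtracting 146·51 from x and adding 146·173 to y gives the tidier solution (29, -92).
Check: 692·29 + 204·(-92) = 20068 − 18768 = 1300. ✓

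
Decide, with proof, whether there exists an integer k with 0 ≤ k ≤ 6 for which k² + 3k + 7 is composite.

At k = 3: 3² + 3·3 + 7 = 25 = 5·5, which is composite.

k = 3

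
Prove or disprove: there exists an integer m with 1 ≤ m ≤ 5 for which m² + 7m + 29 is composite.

The values for m = 1, 2, …, 5 are 37, 47, 59, 73, 89, and each of these is prime.
So no value in the range makes the expression composite.

No such integer m in that range exists.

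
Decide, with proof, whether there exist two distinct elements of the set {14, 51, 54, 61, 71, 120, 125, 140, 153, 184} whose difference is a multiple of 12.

No, no such pair exists.

Two integers differ by a multiple of 12 exactly when they have the same residue mod 12. The residues are 14↦2, 51↦3, 54↦6, 61↦1, 71↦11, 120↦0, 125↦5, 140↦8, 153↦9, 184↦4.
These 10 residues are pairwise different, hence no difference of two elements is divisible by 12.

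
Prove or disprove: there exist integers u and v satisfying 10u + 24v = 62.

u = 11, v = -2

Every value of 10u + 24v is a multiple of gcd(10, 24) = 2; since 2 ∣ 62, solutions exist.
Dividing through by 2 reduces the equation to 5u + 12v = 31.
Dividing repeatedly: 12 = 2·5 + 2, 5 = 2·2 + 1, 2 = 2·1 + 0.
Unwinding: 1 = 5 − 2·2 = 5 − 2·(12 − 2·5) = −2·12 + 5·5, i.e. 5·5 + 12·(-2) = 1.
Scaling by 31 gives the particular solution (u, v) = (155, -62).
The general solution is u = 155 + 12k, v = -62 − 5k; taking k = -12 gives the smaller pair u = 11, v = -2.
Check: 10·11 + 24·(-2) = 110 − 48 = 62. ✓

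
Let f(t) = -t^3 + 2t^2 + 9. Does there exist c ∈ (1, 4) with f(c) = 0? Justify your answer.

f(1) = 10 and f(4) = -23, which have opposite signs.
f is continuous everywhere (it is a polynomial), in particular on [1, 4].
The Intermediate Value Theorem then guarantees some c ∈ (1, 4) with f(c) = 0.

Yes, such a c exists.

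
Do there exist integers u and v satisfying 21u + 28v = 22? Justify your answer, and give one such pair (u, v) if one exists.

There are no such integers.

Any value of 21u + 28v is a multiple of gcd(21, 28) = 7.
But 22 = 7·3 + 1, so 7 ∤ 22.
Therefore 21u + 28v = 22 has no solution in integers.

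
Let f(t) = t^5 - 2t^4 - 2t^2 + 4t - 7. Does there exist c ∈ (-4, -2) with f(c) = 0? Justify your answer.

No.

The endpoint values f(-4) = -1591 and f(-2) = -87 are both negative. Claim: f(t) < 0 for every t in (-4, -2).
Substitute t = -2 − u, where 0 < u < 2 on the interval. Expanding, f(-2 − u) = -u^5 - 12u^4 - 56u^3 - 130u^2 - 156u - 87.
The nonzero coefficients here are all negative, so for u > 0 every term is negative (or zero), and the constant term -87 is strictly negative.
Therefore f(t) < 0 throughout (-4, -2), and f has no zero there.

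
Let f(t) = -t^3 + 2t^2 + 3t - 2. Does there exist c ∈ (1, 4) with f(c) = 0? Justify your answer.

Yes, f has a root in the interval.

f(1) = 2 and f(4) = -22, which have opposite signs.
Since f is a polynomial it is continuous on [1, 4].
By the Intermediate Value Theorem, f takes the value 0 somewhere in the open interval.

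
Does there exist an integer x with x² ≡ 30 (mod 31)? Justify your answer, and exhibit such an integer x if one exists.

Apply Euler's criterion with the prime 31: 30 is a quadratic residue iff 30^15 ≡ 1 (mod 31), and a non-residue iff it is ≡ −1.
Repeated squaring mod 31: 30^2 = 900 ≡ 1; 30^4 ≡ 1² = 1 ≡ 1; 30^8 ≡ 1² = 1 ≡ 1.
Since 15 = 8 + 4 + 2 + 1, 30^15 ≡ 1 · 1 · 1 · 30; multiplying out mod 31: 1·1 = 1 ≡ 1, then 1·1 = 1 ≡ 1, then 1·30 = 30 ≡ 30. Thus 30^15 ≡ 30 ≡ −1 (mod 31).
The value −1 means 30 is a non-residue modulo 31, so x² ≡ 30 (mod 31) is impossible.

There is no such integer.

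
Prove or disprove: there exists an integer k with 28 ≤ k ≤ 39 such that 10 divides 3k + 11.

k = 33

Try k = 33: 3·33 + 11 = 110 = 11·10, which is divisible by 10.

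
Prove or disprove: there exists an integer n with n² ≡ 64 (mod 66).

Take n = 58. Then 58² = 3364 = 50·66 + 64, so 58² ≡ 64 (mod 66).

n = 58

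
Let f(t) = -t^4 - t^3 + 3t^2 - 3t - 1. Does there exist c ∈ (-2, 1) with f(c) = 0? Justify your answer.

Yes, f has a root in the interval.

f(-2) = 9 and f(1) = -3, which have opposite signs.
As a polynomial, f is continuous on every closed interval.
So by the Intermediate Value Theorem there is a c strictly between -2 and 1 with f(c) = 0.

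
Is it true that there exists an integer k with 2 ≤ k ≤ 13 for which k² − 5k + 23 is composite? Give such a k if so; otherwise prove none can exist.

The values for k = 2, 3, …, 13 are 17, 17, 19, 23, 29, 37, 47, 59, 73, 89, 107, 127, and each of these is prime.
So no value in the range makes the expression composite.

No, no such integer k in that range exists.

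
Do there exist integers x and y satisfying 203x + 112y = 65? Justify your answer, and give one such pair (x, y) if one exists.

There are no such integers.

gcd(203, 112) = 7, so every integer of the form 203x + 112y is a multiple of 7.
But 65 = 7·9 + 2, so 7 ∤ 65.
So the equation is unsolvable over ℤ.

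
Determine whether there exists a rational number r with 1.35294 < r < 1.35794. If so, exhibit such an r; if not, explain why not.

r = 19/14

Multiplying by 14: 14·1.35294 = 18.94116 and 14·1.35794 = 19.01116, so the integer 19 lies strictly between them.
Hence 19/14 is a rational number with 1.35294 < 19/14 < 1.35794.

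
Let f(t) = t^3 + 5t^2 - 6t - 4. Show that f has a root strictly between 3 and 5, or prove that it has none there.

No such root exists.

f(3) = 50 and f(5) = 216, both positive, so a sign-change argument is unavailable; we show f keeps this sign on the whole interval.
Shift to the endpoint 3: with t = 3 + u (0 < u < 2), one computes f(3 + u) = u^3 + 14u^2 + 51u + 50.
All 4 nonzero coefficients of this polynomial in u are positive; hence for u > 0 the value is a sum of positive terms (the constant 50 among them).
So f is strictly positive on (3, 5); no root exists in the interval.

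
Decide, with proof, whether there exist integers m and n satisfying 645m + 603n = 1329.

Since gcd(645, 603) = 3 and 1329 = 3·443, Bézout's identity guarantees a solution.
Dividing through by 3 reduces the equation to 215m + 201n = 443.
Euclidean algorithm: 215 = 1·201 + 14, 201 = 14·14 + 5, 14 = 2·5 + 4, 5 = 1·4 + 1, 4 = 4·1 + 0.
Working back up the chain: 1 = 5 − 1·4 = 5 − (14 − 2·5) = −14 + 3·5 = −14 + 3·(201 − 14·14) = 3·201 − 43·14 = 3·201 − 43·(215 − 1·201) = −43·215 + 46·201. So 215·(-43) + 201·46 = 1.
Times 443: 215·(-19049) + 201·20378 = 443, so (-19049, 20378) solves it.
The general solution is m = -19049 + 201k, n = 20378 − 215k; taking k = 95 gives the smaller pair m = 46, n = -47.
Indeed 645·46 + 603·(-47) = 29670 − 28341 = 1329.

m = 46, n = -47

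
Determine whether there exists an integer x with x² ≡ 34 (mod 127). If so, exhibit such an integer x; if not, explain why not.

Take x = 62. Then 62² = 3844 = 30·127 + 34, so 62² ≡ 34 (mod 127).

x = 62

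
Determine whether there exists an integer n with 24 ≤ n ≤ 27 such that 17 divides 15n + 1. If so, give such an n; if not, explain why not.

n = 26

For n = 24, 25 the values 361, 376 are not multiples of 17. At n = 26 we get 15·26 + 1 = 391, and 391 = 17·23.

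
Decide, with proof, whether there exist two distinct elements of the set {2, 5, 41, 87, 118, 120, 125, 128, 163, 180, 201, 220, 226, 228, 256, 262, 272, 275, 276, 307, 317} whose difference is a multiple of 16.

2 and 226 are such a pair.

2 mod 16 = 2 and 226 mod 16 = 2, so 226 − 2 = 224 = 14·16.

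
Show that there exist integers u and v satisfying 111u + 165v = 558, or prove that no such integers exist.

u = 8, v = -2

Every value of 111u + 165v is a multiple of gcd(111, 165) = 3; since 3 ∣ 558, solutions exist.
Dividing through by 3 reduces the equation to 37u + 55v = 186.
Run the Euclidean algorithm on 55 and 37: 55 = 1·37 + 18, 37 = 2·18 + 1, 18 = 18·1 + 0.
Unwinding: 1 = 37 − 2·18 = 37 − 2·(55 − 1·37) = −2·55 + 3·37, i.e. 37·3 + 55·(-2) = 1.
Times 186: 37·558 + 55·(-372) = 186, so (558, -372) solves it.
Shifting by a multiple of (55, −37) keeps it a solution: u = 558 − 10·55 = 8, v = -372 + 10·37 = -2.
Indeed 111·8 + 165·(-2) = 888 − 330 = 558.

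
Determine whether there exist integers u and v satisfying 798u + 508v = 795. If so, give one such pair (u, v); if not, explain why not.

There are no such integers.

Any value of 798u + 508v is a multiple of gcd(798, 508) = 2.
But 795 is not a multiple of 2 (it leaves remainder 1).
So the equation is unsolvable over ℤ.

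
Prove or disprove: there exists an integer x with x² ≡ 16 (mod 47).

x = 4

Take x = 4. Then 4² = 16, and since 0 ≤ 16 < 47 this is already reduced: 4² ≡ 16 (mod 47).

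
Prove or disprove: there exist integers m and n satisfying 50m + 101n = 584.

50 and 101 are coprime, so 50m + 101n ranges over all of ℤ.
Run the Euclidean algorithm on 101 and 50: 101 = 2·50 + 1, 50 = 50·1 + 0.
Working back up the chain: 1 = 101 − 2·50. So 50·(-2) + 101·1 = 1.
Multiplying through by 584: m = (-2)·584 = -1168, n = 1·584 = 584 is a solution.
Shifting by a multiple of (101, −50) keeps it a solution: m = -1168 + 12·101 = 44, n = 584 − 12·50 = -16.
Indeed 50·44 + 101·(-16) = 2200 − 1616 = 584.

m = 44, n = -16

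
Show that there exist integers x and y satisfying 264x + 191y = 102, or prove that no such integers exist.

x = 161, y = -222

264 and 191 are coprime, so 264x + 191y ranges over all of ℤ.
Dividing repeatedly: 264 = 1·191 + 73, 191 = 2·73 + 45, 73 = 1·45 + 28, 45 = 1·28 + 17, 28 = 1·17 + 11, 17 = 1·11 + 6, 11 = 1·6 + 5, 6 = 1·5 + 1, 5 = 5·1 + 0.
Unwinding: 1 = 6 − 1·5 = 6 − (11 − 1·6) = −11 + 2·6 = −11 + 2·(17 − 1·11) = 2·17 − 3·11 = 2·17 − 3·(28 − 1·17) = −3·28 + 5·17 = −3·28 + 5·(45 − 1·28) = 5·45 − 8·28 = 5·45 − 8·(73 − 1·45) = −8·73 + 13·45 = −8·73 + 13·(191 − 2·73) = 13·191 − 34·73 = 13·191 − 34·(264 − 1·191) = −34·264 + 47·191, i.e. 264·(-34) + 191·47 = 1.
Multiplying through by 102: x = (-34)·102 = -3468, y = 47·102 = 4794 is a solution.
Adding 19·191 to x and subtracting 19·264 from y gives the tidier solution (161, -222).
Indeed 264·161 + 191·(-222) = 42504 − 42402 = 102.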